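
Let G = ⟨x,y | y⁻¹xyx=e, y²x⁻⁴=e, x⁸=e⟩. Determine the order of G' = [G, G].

G' = [G, G] is generated by all commutators. The generator-pair commutators are: [x, y] = x².
The subgroup they normally generate is {e, x², x⁴, x⁶}, of order 4.
Check: |G/G'| = 16/4 = 4 is the order of the abelianisation.

Answer: 4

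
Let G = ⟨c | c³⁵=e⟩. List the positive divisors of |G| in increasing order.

|G| = 35 = 5 · 7. By Lagrange's theorem the order of any subgroup divides 35; the divisors of 35 are 1, 5, 7, 35.

Answer: 1, 5, 7, 35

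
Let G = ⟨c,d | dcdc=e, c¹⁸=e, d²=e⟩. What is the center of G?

An element z ∈ Z(G) iff z commutes with every generator.
For example c⁹ is central: (c⁹)·c = c¹⁰ = c·(c⁹); (c⁹)·d = c⁹d = d·(c⁹).
Whereas c ∉ Z(G) since c·d = cd ≠ c¹⁷d = d·c.
Checking each of the 36 elements this way gives Z(G) = {e, c⁹}, of order 2.

Answer: {e, c⁹}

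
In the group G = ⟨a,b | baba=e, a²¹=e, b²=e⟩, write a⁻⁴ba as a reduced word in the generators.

Multiply left to right, reducing at each step:
  (a¹⁷) · b = a¹⁷b
  (a¹⁷b) · a = a¹⁶b

Answer: a¹⁶b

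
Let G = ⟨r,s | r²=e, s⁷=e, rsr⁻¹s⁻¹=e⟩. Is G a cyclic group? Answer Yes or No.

|G| = 14. The element rs has order 14 (its powers give 14 distinct elements), so ⟨rs⟩ = G and G is cyclic.

Answer: Yes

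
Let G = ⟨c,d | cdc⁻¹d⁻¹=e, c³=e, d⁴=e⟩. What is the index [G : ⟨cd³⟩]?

First find ord(cd³) by computing successive powers:
  (cd³)¹ = cd³, (cd³)² = c²d², (cd³)³ = d, (cd³)⁴ = c, (cd³)⁵ = c²d³, (cd³)⁶ = d², (cd³)⁷ = cd, (cd³)⁸ = c², (cd³)⁹ = d³, (cd³)¹⁰ = cd², (cd³)¹¹ = c²d, (cd³)¹² = e.
So |⟨cd³⟩| = ord(cd³) = 12. With |G| = 12, by Lagrange [G : ⟨cd³⟩] = 12/12 = 1.

Answer: 1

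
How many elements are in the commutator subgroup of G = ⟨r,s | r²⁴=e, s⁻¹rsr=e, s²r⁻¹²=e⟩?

G' = [G, G] is generated by all commutators. The generator-pair commutators are: [r, s] = r².
The subgroup they normally generate is {e, r², r⁴, r⁶, r⁸, r¹⁰, r¹², r¹⁴, r¹⁶, r¹⁸, r²⁰, r²²}, of order 12.
Check: |G/G'| = 48/12 = 4 is the order of the abelianisation.

Answer: 12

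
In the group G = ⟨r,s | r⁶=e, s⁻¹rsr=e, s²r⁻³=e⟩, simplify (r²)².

Compute successive powers of (r²), reducing at each step:
  (r²)²: (r²) · r² = r⁴

Answer: r⁴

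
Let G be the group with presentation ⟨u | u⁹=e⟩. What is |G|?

G is generated by a single element, so G is cyclic. The relator gives u⁹ = e and no smaller power is forced to be e, so the 9 powers {e, u, u², u³, u⁴, u⁵, u⁶, u⁷, u⁸} are distinct. Hence |G| = 9.

Answer: 9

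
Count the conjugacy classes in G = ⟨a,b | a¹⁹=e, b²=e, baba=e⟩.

The conjugacy classes (representative and size) are:
  [e] (size 1), [a¹⁸] (size 2), [a²] (size 2), [a¹⁶] (size 2), [a⁴] (size 2), [a¹⁴] (size 2), [a¹³] (size 2), [a¹²] (size 2), [a⁸] (size 2), [a⁹] (size 2), [b] (size 19).
Class equation: 1 + 2 + 2 + 2 + 2 + 2 + 2 + 2 + 2 + 2 + 19 = 38 = |G|. So G has 11 conjugacy classes.

Answer: 11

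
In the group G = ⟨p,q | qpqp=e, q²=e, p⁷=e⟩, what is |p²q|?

Compute successive powers until reaching e:
  (p²q)¹ = p²q, (p²q)² = e.
The smallest positive k with (p²q)ᵏ = e is 2.

Answer: 2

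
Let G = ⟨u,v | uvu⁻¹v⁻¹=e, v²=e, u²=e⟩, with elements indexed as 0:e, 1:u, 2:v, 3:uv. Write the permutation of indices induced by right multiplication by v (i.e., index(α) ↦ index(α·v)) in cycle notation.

(0 2)(1 3)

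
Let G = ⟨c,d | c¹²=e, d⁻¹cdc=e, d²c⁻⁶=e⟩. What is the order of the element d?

Compute successive powers until reaching e:
  d¹ = d, d² = c⁶, d³ = d⁻¹, d⁴ = e.
The smallest positive k with dᵏ = e is 4.

Answer: 4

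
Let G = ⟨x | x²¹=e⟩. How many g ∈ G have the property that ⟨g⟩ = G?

G is cyclic of order 21. An element generates G iff its order is 21, and a cyclic group of order 21 has exactly φ(21) = 12 such elements.

Answer: 12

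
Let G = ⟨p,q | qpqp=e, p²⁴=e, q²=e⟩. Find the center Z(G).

An element z ∈ Z(G) iff z commutes with every generator.
For example p¹² is central: (p¹²)·p = p¹³ = p·(p¹²); (p¹²)·q = p¹²q = q·(p¹²).
Whereas p ∉ Z(G) since p·q = pq ≠ p²³q = q·p.
Checking each of the 48 elements this way gives Z(G) = {e, p¹²}, of order 2.

Answer: {e, p¹²}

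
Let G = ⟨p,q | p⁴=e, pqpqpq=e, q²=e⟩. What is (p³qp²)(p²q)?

Compute (p³qp²) · (p²q) by multiplying left to right and reducing via the relations at each step:
  (p³qp²) · p² = p³q
  (p³q) · q = p³

Answer: p³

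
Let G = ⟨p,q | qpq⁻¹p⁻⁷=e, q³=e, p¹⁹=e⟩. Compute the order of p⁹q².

Compute successive powers until reaching e:
  (p⁹q²)¹ = p⁹q², (p⁹q²)² = p¹³q, (p⁹q²)³ = e.
The smallest positive k with (p⁹q²)ᵏ = e is 3.

Answer: 3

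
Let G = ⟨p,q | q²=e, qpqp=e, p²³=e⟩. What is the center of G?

An element z ∈ Z(G) iff z commutes with every generator.
For example e is central: e·p = p = p·e; e·q = q = q·e.
Whereas p ∉ Z(G) since p·q = pq ≠ p²²q = q·p.
Checking each of the 46 elements this way gives Z(G) = {e}, of order 1.

Answer: {e}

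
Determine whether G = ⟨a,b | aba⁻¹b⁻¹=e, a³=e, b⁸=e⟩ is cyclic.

|G| = 24. The element ab has order 24 (its powers give 24 distinct elements), so ⟨ab⟩ = G and G is cyclic.

Answer: Yes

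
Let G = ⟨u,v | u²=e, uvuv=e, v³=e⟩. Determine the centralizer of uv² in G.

⟨uv²⟩ ⊆ C_G(uv²) since powers of uv² commute with uv²; so |C_G(uv²)| ≥ |⟨uv²⟩| = 2.
By orbit–stabilizer, |C_G(uv²)| = |G| / |conj. class of uv²| = 6 / 3 = 2.
The 2 elements commuting with uv² are {e, uv²}.

Answer: {e, uv²}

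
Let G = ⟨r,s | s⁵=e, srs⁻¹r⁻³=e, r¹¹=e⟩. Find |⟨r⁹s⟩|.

|⟨r⁹s⟩| equals the order of r⁹s. Compute successive powers until reaching e:
  (r⁹s)¹ = r⁹s, (r⁹s)² = r³s², (r⁹s)³ = r⁷s³, (r⁹s)⁴ = r⁸s⁴, (r⁹s)⁵ = e.
The smallest positive k with (r⁹s)ᵏ = e is 5, so |⟨r⁹s⟩| = 5.

Answer: 5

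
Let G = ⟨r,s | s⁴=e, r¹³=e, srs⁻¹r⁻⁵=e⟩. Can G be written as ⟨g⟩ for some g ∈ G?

Every cyclic group is abelian. But r·s = rs while s·r = r⁵s, so r·s ≠ s·r and G is not abelian. Hence G is not cyclic.

Answer: No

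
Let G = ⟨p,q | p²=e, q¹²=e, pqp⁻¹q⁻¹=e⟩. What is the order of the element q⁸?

Compute successive powers until reaching e:
  (q⁸)¹ = q⁸, (q⁸)² = q⁴, (q⁸)³ = e.
The smallest positive k with (q⁸)ᵏ = e is 3.

Answer: 3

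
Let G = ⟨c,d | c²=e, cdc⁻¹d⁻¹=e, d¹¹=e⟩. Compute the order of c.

Compute successive powers until reaching e:
  c¹ = c, c² = e.
The smallest positive k with cᵏ = e is 2.

Answer: 2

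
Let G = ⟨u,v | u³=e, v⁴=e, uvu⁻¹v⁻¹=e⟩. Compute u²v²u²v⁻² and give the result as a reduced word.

Multiply left to right, reducing at each step:
  (u²) · v² = u²v²
  (u²v²) · u² = uv²
  (uv²) · v⁻² = u

Answer: u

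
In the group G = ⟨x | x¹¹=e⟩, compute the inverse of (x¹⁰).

The order of (x¹⁰) is 11 (smallest k with (x¹⁰)ᵏ = e), so (x¹⁰)⁻¹ = (x¹⁰)¹⁰ = x.
Check: (x¹⁰) · x → (x¹⁰) · x = e, giving e as required.

Answer: x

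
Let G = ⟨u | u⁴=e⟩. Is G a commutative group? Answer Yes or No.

G has a single generator, so G is cyclic and hence abelian.

Answer: Yes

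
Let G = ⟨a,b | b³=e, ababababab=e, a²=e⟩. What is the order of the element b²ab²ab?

Compute successive powers until reaching e:
  (b²ab²ab)¹ = b²ab²ab, (b²ab²ab)² = b²abab, (b²ab²ab)³ = e.
The smallest positive k with (b²ab²ab)ᵏ = e is 3.

Answer: 3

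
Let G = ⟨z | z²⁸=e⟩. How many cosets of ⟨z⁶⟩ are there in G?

First find ord(z⁶) by computing successive powers:
  (z⁶)¹ = z⁶, (z⁶)² = z¹², (z⁶)³ = z¹⁸, (z⁶)⁴ = z²⁴, (z⁶)⁵ = z², (z⁶)⁶ = z⁸, (z⁶)⁷ = z¹⁴, (z⁶)⁸ = z²⁰, (z⁶)⁹ = z²⁶, (z⁶)¹⁰ = z⁴, (z⁶)¹¹ = z¹⁰, (z⁶)¹² = z¹⁶, (z⁶)¹³ = z²², (z⁶)¹⁴ = e.
So |⟨z⁶⟩| = ord(z⁶) = 14. With |G| = 28, by Lagrange [G : ⟨z⁶⟩] = 28/14 = 2.

Answer: 2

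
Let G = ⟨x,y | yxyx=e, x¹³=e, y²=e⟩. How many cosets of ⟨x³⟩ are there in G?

First find ord(x³) by computing successive powers:
  (x³)¹ = x³, (x³)² = x⁶, (x³)³ = x⁹, (x³)⁴ = x¹², (x³)⁵ = x², (x³)⁶ = x⁵, (x³)⁷ = x⁸, (x³)⁸ = x¹¹, (x³)⁹ = x, (x³)¹⁰ = x⁴, (x³)¹¹ = x⁷, (x³)¹² = x¹⁰, (x³)¹³ = e.
So |⟨x³⟩| = ord(x³) = 13. With |G| = 26, by Lagrange [G : ⟨x³⟩] = 26/13 = 2.

Answer: 2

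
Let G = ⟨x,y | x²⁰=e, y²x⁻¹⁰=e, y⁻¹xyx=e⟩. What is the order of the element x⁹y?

Compute successive powers until reaching e:
  (x⁹y)¹ = x⁹y, (x⁹y)² = x¹⁰, (x⁹y)³ = x⁹y⁻¹, (x⁹y)⁴ = e.
The smallest positive k with (x⁹y)ᵏ = e is 4.

Answer: 4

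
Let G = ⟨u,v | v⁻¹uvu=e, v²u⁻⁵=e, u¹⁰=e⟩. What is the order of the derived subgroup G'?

G' = [G, G] is generated by all commutators. The generator-pair commutators are: [u, v] = u².
The subgroup they normally generate is {e, u², u⁴, u⁶, u⁸}, of order 5.
Check: |G/G'| = 20/5 = 4 is the order of the abelianisation.

Answer: 5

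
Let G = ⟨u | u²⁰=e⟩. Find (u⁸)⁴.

Compute successive powers of (u⁸), reducing at each step:
  (u⁸)²: (u⁸) · u⁸ = u¹⁶
  (u⁸)³: (u¹⁶) · u⁸ = u⁴
  (u⁸)⁴: (u⁴) · u⁸ = u¹²

Answer: u¹²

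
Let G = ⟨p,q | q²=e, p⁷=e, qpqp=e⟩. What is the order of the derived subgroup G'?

G' = [G, G] is generated by all commutators. The generator-pair commutators are: [p, q] = p².
The subgroup they normally generate is {e, p, p², p³, p⁴, p⁵, p⁶}, of order 7.
Check: |G/G'| = 14/7 = 2 is the order of the abelianisation.

Answer: 7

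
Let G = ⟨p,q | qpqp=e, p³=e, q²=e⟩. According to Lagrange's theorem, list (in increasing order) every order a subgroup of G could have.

|G| = 6 = 2 · 3. By Lagrange's theorem the order of any subgroup divides 6; the divisors of 6 are 1, 2, 3, 6.

Answer: 1, 2, 3, 6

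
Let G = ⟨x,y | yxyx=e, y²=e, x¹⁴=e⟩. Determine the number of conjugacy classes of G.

The conjugacy classes (representative and size) are:
  [e] (size 1), [x¹³] (size 2), [x²] (size 2), [x³] (size 2), [x¹⁰] (size 2), [x⁵] (size 2), [x⁸] (size 2), [x⁷] (size 1), [x⁶y] (size 7), [x⁹y] (size 7).
Class equation: 1 + 2 + 2 + 2 + 2 + 2 + 2 + 1 + 7 + 7 = 28 = |G|. So G has 10 conjugacy classes.

Answer: 10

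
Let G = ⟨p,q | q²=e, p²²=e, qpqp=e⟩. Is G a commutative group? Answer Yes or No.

p·q = pq but q·p = p²¹q, so p·q ≠ q·p and G is not abelian.

Answer: No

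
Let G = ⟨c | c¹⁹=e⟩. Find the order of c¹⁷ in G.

Compute successive powers until reaching e:
  (c¹⁷)¹ = c¹⁷, (c¹⁷)² = c¹⁵, (c¹⁷)³ = c¹³, (c¹⁷)⁴ = c¹¹, (c¹⁷)⁵ = c⁹, (c¹⁷)⁶ = c⁷, (c¹⁷)⁷ = c⁵, (c¹⁷)⁸ = c³, (c¹⁷)⁹ = c, (c¹⁷)¹⁰ = c¹⁸, (c¹⁷)¹¹ = c¹⁶, (c¹⁷)¹² = c¹⁴, (c¹⁷)¹³ = c¹², (c¹⁷)¹⁴ = c¹⁰, (c¹⁷)¹⁵ = c⁸, (c¹⁷)¹⁶ = c⁶, (c¹⁷)¹⁷ = c⁴, (c¹⁷)¹⁸ = c², (c¹⁷)¹⁹ = e.
The smallest positive k with (c¹⁷)ᵏ = e is 19.

Answer: 19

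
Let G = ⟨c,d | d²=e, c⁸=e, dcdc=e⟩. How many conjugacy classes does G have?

The conjugacy classes (representative and size) are:
  [e] (size 1), [c] (size 2), [c⁶] (size 2), [c³] (size 2), [c⁴] (size 1), [d] (size 4), [c⁵d] (size 4).
Class equation: 1 + 2 + 2 + 2 + 1 + 4 + 4 = 16 = |G|. So G has 7 conjugacy classes.

Answer: 7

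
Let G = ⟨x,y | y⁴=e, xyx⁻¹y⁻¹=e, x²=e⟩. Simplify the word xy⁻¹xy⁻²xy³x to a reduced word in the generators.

Multiply left to right, reducing at each step:
  x · y⁻¹ = xy³
  (xy³) · x = y³
  (y³) · y⁻² = y
  y · x = xy
  (xy) · y³ = x
  x · x = e

Answer: e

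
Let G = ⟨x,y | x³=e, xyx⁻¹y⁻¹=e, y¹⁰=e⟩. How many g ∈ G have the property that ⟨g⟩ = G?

G is cyclic of order 30. An element generates G iff its order is 30, and a cyclic group of order 30 has exactly φ(30) = 8 such elements.

Answer: 8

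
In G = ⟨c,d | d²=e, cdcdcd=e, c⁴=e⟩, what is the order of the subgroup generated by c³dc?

|⟨c³dc⟩| equals the order of c³dc. Compute successive powers until reaching e:
  (c³dc)¹ = c³dc, (c³dc)² = e.
The smallest positive k with (c³dc)ᵏ = e is 2, so |⟨c³dc⟩| = 2.

Answer: 2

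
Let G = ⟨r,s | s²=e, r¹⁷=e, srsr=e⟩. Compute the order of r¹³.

Compute successive powers until reaching e:
  (r¹³)¹ = r¹³, (r¹³)² = r⁹, (r¹³)³ = r⁵, (r¹³)⁴ = r, (r¹³)⁵ = r¹⁴, (r¹³)⁶ = r¹⁰, (r¹³)⁷ = r⁶, (r¹³)⁸ = r², (r¹³)⁹ = r¹⁵, (r¹³)¹⁰ = r¹¹, (r¹³)¹¹ = r⁷, (r¹³)¹² = r³, (r¹³)¹³ = r¹⁶, (r¹³)¹⁴ = r¹², (r¹³)¹⁵ = r⁸, (r¹³)¹⁶ = r⁴, (r¹³)¹⁷ = e.
The smallest positive k with (r¹³)ᵏ = e is 17.

Answer: 17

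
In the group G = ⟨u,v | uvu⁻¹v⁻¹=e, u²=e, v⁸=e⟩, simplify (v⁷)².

Compute successive powers of (v⁷), reducing at each step:
  (v⁷)²: (v⁷) · v⁷ = v⁶

Answer: v⁶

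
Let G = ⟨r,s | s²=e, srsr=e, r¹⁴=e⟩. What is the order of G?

Enumerate words in the generators, reducing via the relations: the distinct elements are
  {e, r, s, rs, r², r³, r⁴, r⁵, r⁶, r⁷, r⁸, r⁹, r²s, r³s, r¹², r¹³, r¹¹, r¹⁰, r⁴s, r⁵s, r⁶s, r⁷s, r⁸s, r⁹s, r¹²s, r¹³s, r¹¹s, r¹⁰s}.
No further products give new elements, so |G| = 28.

Answer: 28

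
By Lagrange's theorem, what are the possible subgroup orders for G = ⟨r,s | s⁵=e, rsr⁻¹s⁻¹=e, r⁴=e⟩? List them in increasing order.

|G| = 20 = 2² · 5. By Lagrange's theorem the order of any subgroup divides 20; the divisors of 20 are 1, 2, 4, 5, 10, 20.

Answer: 1, 2, 4, 5, 10, 20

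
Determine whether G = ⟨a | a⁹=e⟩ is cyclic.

|G| = 9. The element a has order 9 (its powers give 9 distinct elements), so ⟨a⟩ = G and G is cyclic.

Answer: Yes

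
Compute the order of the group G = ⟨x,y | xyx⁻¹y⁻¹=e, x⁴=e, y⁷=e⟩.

Enumerate words in the generators, reducing via the relations: the distinct elements are
  {e, x, y, xy, x², x³, y², y³, y⁴, y⁵, y⁶, xy², xy³, xy⁴, xy⁵, xy⁶, x²y, x³y, x²y², x²y³, x²y⁴, x²y⁵, x²y⁶, x³y², x³y³, x³y⁴, x³y⁵, x³y⁶}.
No further products give new elements, so |G| = 28.

Answer: 28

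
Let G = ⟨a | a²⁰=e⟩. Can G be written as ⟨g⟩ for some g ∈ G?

|G| = 20. The element a has order 20 (its powers give 20 distinct elements), so ⟨a⟩ = G and G is cyclic.

Answer: Yes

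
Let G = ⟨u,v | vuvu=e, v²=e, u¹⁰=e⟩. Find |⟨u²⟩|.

|⟨u²⟩| equals the order of u². Compute successive powers until reaching e:
  (u²)¹ = u², (u²)² = u⁴, (u²)³ = u⁶, (u²)⁴ = u⁸, (u²)⁵ = e.
The smallest positive k with (u²)ᵏ = e is 5, so |⟨u²⟩| = 5.

Answer: 5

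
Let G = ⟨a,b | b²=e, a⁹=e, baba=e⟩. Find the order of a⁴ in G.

Compute successive powers until reaching e:
  (a⁴)¹ = a⁴, (a⁴)² = a⁸, (a⁴)³ = a³, (a⁴)⁴ = a⁷, (a⁴)⁵ = a², (a⁴)⁶ = a⁶, (a⁴)⁷ = a, (a⁴)⁸ = a⁵, (a⁴)⁹ = e.
The smallest positive k with (a⁴)ᵏ = e is 9.

Answer: 9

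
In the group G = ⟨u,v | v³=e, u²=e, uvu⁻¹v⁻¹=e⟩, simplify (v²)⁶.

Compute successive powers of (v²), reducing at each step:
  (v²)²: (v²) · v² = v
  (v²)³: v · v² = e
  (v²)⁴: e · v² = v²
  (v²)⁵: (v²) · v² = v
  (v²)⁶: v · v² = e

Answer: e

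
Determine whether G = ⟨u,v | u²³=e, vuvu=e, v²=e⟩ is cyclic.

Every cyclic group is abelian. But u·v = uv while v·u = u²²v, so u·v ≠ v·u and G is not abelian. Hence G is not cyclic.

Answer: No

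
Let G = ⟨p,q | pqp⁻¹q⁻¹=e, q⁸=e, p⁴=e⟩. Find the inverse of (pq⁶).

The order of (pq⁶) is 4 (smallest k with (pq⁶)ᵏ = e), so (pq⁶)⁻¹ = (pq⁶)³ = p³q².
Check: (pq⁶) · (p³q²) → (pq⁶) · p³ = q⁶;   (q⁶) · q² = e, giving e as required.

Answer: p³q²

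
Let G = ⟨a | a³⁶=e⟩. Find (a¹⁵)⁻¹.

The order of (a¹⁵) is 12 (smallest k with (a¹⁵)ᵏ = e), so (a¹⁵)⁻¹ = (a¹⁵)¹¹ = a²¹.
Check: (a¹⁵) · (a²¹) → (a¹⁵) · a²¹ = e, giving e as required.

Answer: a²¹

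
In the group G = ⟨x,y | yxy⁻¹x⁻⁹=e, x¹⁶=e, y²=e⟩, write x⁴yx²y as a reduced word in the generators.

Multiply left to right, reducing at each step:
  (x⁴) · y = x⁴y
  (x⁴y) · x² = x⁶y
  (x⁶y) · y = x⁶

Answer: x⁶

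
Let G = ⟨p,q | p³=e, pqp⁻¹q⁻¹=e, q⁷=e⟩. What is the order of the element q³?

Compute successive powers until reaching e:
  (q³)¹ = q³, (q³)² = q⁶, (q³)³ = q², (q³)⁴ = q⁵, (q³)⁵ = q, (q³)⁶ = q⁴, (q³)⁷ = e.
The smallest positive k with (q³)ᵏ = e is 7.

Answer: 7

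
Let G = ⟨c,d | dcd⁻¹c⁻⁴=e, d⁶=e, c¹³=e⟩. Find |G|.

Enumerate words in the generators, reducing via the relations: the distinct elements are
  {c, d, e, cd, c², c³, c⁴, c⁵, c⁶, c⁷, c⁸, c⁹, d², d³, d⁴, d⁵, cd², cd³, cd⁴, cd⁵, c²d, c³d, c¹², c¹¹, c¹⁰, c⁴d, c⁵d, c⁶d, c⁷d, c⁸d, c⁹d, c²d², c²d³, c²d⁴, c²d⁵, c³d², c³d³, c³d⁴, c³d⁵, c¹²d, c¹¹d, c¹⁰d, c⁴d², c⁴d³, c⁴d⁴, c⁴d⁵, c⁵d², c⁵d³, c⁵d⁴, c⁵d⁵, c⁶d², c⁶d³, c⁶d⁴, c⁶d⁵, c⁷d², c⁷d³, c⁷d⁴, c⁷d⁵, c⁸d², c⁸d³, c⁸d⁴, c⁸d⁵, c⁹d², c⁹d³, c⁹d⁴, c⁹d⁵, c¹²d², c¹²d³, c¹²d⁴, c¹²d⁵, c¹¹d², c¹¹d³, c¹¹d⁴, c¹¹d⁵, c¹⁰d², c¹⁰d³, c¹⁰d⁴, c¹⁰d⁵}.
No further products give new elements, so |G| = 78.

Answer: 78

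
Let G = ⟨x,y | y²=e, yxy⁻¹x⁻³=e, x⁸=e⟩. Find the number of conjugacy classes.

The conjugacy classes (representative and size) are:
  [e] (size 1), [x³] (size 2), [x²] (size 2), [x⁴] (size 1), [x⁵] (size 2), [x⁴y] (size 4), [xy] (size 4).
Class equation: 1 + 2 + 2 + 1 + 2 + 4 + 4 = 16 = |G|. So G has 7 conjugacy classes.

Answer: 7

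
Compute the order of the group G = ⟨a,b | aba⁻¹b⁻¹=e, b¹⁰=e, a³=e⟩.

Enumerate words in the generators, reducing via the relations: the distinct elements are
  {a, b, e, ab, a², b², b³, b⁴, b⁵, b⁶, b⁷, b⁸, b⁹, ab², ab³, ab⁴, ab⁵, ab⁶, ab⁷, ab⁸, ab⁹, a²b, a²b², a²b³, a²b⁴, a²b⁵, a²b⁶, a²b⁷, a²b⁸, a²b⁹}.
No further products give new elements, so |G| = 30.

Answer: 30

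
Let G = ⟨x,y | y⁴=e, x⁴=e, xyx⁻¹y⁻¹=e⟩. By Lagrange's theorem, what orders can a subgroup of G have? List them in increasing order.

|G| = 16 = 2⁴. By Lagrange's theorem the order of any subgroup divides 16; the divisors of 16 are 1, 2, 4, 8, 16.

Answer: 1, 2, 4, 8, 16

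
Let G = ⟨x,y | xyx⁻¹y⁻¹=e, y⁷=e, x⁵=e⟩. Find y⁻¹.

The order of y is 7 (smallest k with yᵏ = e), so y⁻¹ = y⁶ = y⁶.
Check: y · (y⁶) → y · y⁶ = e, giving e as required.

Answer: y⁶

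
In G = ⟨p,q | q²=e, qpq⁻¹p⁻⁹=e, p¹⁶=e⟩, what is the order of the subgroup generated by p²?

|⟨p²⟩| equals the order of p². Compute successive powers until reaching e:
  (p²)¹ = p², (p²)² = p⁴, (p²)³ = p⁶, (p²)⁴ = p⁸, (p²)⁵ = p¹⁰, (p²)⁶ = p¹², (p²)⁷ = p¹⁴, (p²)⁸ = e.
The smallest positive k with (p²)ᵏ = e is 8, so |⟨p²⟩| = 8.

Answer: 8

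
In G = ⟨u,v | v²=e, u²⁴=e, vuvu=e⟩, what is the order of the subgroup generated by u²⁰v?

|⟨u²⁰v⟩| equals the order of u²⁰v. Compute successive powers until reaching e:
  (u²⁰v)¹ = u²⁰v, (u²⁰v)² = e.
The smallest positive k with (u²⁰v)ᵏ = e is 2, so |⟨u²⁰v⟩| = 2.

Answer: 2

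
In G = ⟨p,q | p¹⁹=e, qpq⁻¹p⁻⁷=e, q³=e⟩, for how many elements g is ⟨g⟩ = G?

⟨g⟩ = G would require ord(g) = |G| = 57, but the maximum element order in G is 19 < 57. So G is not cyclic and no single element generates it: the count is 0.

Answer: 0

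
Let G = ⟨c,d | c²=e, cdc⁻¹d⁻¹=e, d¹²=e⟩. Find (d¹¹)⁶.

Compute successive powers of (d¹¹), reducing at each step:
  (d¹¹)²: (d¹¹) · d¹¹ = d¹⁰
  (d¹¹)³: (d¹⁰) · d¹¹ = d⁹
  (d¹¹)⁴: (d⁹) · d¹¹ = d⁸
  (d¹¹)⁵: (d⁸) · d¹¹ = d⁷
  (d¹¹)⁶: (d⁷) · d¹¹ = d⁶

Answer: d⁶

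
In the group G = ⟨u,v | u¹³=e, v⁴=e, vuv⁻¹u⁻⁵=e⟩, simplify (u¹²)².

Compute successive powers of (u¹²), reducing at each step:
  (u¹²)²: (u¹²) · u¹² = u¹¹

Answer: u¹¹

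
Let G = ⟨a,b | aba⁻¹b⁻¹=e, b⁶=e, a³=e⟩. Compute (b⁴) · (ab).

Compute (b⁴) · (ab) by multiplying left to right and reducing via the relations at each step:
  (b⁴) · a = ab⁴
  (ab⁴) · b = ab⁵

Answer: ab⁵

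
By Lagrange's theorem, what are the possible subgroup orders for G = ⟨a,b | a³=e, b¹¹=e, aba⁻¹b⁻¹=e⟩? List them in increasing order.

|G| = 33 = 3 · 11. By Lagrange's theorem the order of any subgroup divides 33; the divisors of 33 are 1, 3, 11, 33.

Answer: 1, 3, 11, 33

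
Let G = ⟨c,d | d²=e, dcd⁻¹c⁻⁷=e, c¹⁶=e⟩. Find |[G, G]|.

G' = [G, G] is generated by all commutators. The generator-pair commutators are: [c, d] = c¹⁰.
The subgroup they normally generate is {e, c², c⁴, c⁶, c⁸, c¹⁰, c¹², c¹⁴}, of order 8.
Check: |G/G'| = 32/8 = 4 is the order of the abelianisation.

Answer: 8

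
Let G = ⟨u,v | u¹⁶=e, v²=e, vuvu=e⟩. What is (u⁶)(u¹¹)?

Compute (u⁶) · (u¹¹) by multiplying left to right and reducing via the relations at each step:
  (u⁶) · u¹¹ = u

Answer: u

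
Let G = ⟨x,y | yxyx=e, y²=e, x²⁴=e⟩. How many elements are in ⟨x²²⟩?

|⟨x²²⟩| equals the order of x²². Compute successive powers until reaching e:
  (x²²)¹ = x²², (x²²)² = x²⁰, (x²²)³ = x¹⁸, (x²²)⁴ = x¹⁶, (x²²)⁵ = x¹⁴, (x²²)⁶ = x¹², (x²²)⁷ = x¹⁰, (x²²)⁸ = x⁸, (x²²)⁹ = x⁶, (x²²)¹⁰ = x⁴, (x²²)¹¹ = x², (x²²)¹² = e.
The smallest positive k with (x²²)ᵏ = e is 12, so |⟨x²²⟩| = 12.

Answer: 12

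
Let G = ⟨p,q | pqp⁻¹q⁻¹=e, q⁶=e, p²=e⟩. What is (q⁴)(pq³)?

Compute (q⁴) · (pq³) by multiplying left to right and reducing via the relations at each step:
  (q⁴) · p = pq⁴
  (pq⁴) · q³ = pq

Answer: pq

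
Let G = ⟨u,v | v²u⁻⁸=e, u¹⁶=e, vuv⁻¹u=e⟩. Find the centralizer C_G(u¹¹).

⟨u¹¹⟩ ⊆ C_G(u¹¹) since powers of u¹¹ commute with u¹¹; so |C_G(u¹¹)| ≥ |⟨u¹¹⟩| = 16.
By orbit–stabilizer, |C_G(u¹¹)| = |G| / |conj. class of u¹¹| = 32 / 2 = 16.
The 16 elements commuting with u¹¹ are {e, u, u², u³, u⁴, u⁵, u⁶, u⁷, u⁸, u⁹, u¹⁰, u¹¹, u¹², u¹³, u¹⁴, u¹⁵}.

Answer: {e, u, u², u³, u⁴, u⁵, u⁶, u⁷, u⁸, u⁹, u¹⁰, u¹¹, u¹², u¹³, u¹⁴, u¹⁵}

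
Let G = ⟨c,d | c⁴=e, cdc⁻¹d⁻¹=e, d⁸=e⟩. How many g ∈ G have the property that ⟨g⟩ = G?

⟨g⟩ = G would require ord(g) = |G| = 32, but the maximum element order in G is 8 < 32. So G is not cyclic and no single element generates it: the count is 0.

Answer: 0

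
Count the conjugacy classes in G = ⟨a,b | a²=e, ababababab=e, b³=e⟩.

The conjugacy classes (representative and size) are:
  [e] (size 1), [abab²abab²a] (size 15), [babab²a] (size 20), [ab²ab²a] (size 12), [b²abab²] (size 12).
Class equation: 1 + 15 + 20 + 12 + 12 = 60 = |G|. So G has 5 conjugacy classes.

Answer: 5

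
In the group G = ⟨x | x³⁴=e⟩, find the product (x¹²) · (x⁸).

Compute (x¹²) · (x⁸) by multiplying left to right and reducing via the relations at each step:
  (x¹²) · x⁸ = x²⁰

Answer: x²⁰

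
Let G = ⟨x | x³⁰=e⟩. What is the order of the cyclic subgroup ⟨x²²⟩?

|⟨x²²⟩| equals the order of x²². Compute successive powers until reaching e:
  (x²²)¹ = x²², (x²²)² = x¹⁴, (x²²)³ = x⁶, (x²²)⁴ = x²⁸, (x²²)⁵ = x²⁰, (x²²)⁶ = x¹², (x²²)⁷ = x⁴, (x²²)⁸ = x²⁶, (x²²)⁹ = x¹⁸, (x²²)¹⁰ = x¹⁰, (x²²)¹¹ = x², (x²²)¹² = x²⁴, (x²²)¹³ = x¹⁶, (x²²)¹⁴ = x⁸, (x²²)¹⁵ = e.
The smallest positive k with (x²²)ᵏ = e is 15, so |⟨x²²⟩| = 15.

Answer: 15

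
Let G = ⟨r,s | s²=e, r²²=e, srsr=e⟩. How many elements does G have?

Enumerate words in the generators, reducing via the relations: the distinct elements are
  {e, r, s, rs, r², r³, r⁴, r⁵, r⁶, r⁷, r⁸, r⁹, r²s, r²¹, r²⁰, r³s, r¹², r¹³, r¹¹, r¹⁰, r¹⁴, r¹⁵, r¹⁶, r¹⁷, r¹⁸, r¹⁹, r⁴s, r⁵s, r⁶s, r⁷s, r⁸s, r⁹s, r²¹s, r²⁰s, r¹²s, r¹³s, r¹¹s, r¹⁰s, r¹⁴s, r¹⁵s, r¹⁶s, r¹⁷s, r¹⁸s, r¹⁹s}.
No further products give new elements, so |G| = 44.

Answer: 44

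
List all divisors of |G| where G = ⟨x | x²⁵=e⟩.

|G| = 25 = 5². By Lagrange's theorem the order of any subgroup divides 25; the divisors of 25 are 1, 5, 25.

Answer: 1, 5, 25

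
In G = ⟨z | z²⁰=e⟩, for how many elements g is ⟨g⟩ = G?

G is cyclic of order 20. An element generates G iff its order is 20, and a cyclic group of order 20 has exactly φ(20) = 8 such elements.

Answer: 8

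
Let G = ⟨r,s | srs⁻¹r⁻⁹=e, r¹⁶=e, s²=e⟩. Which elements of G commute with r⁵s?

⟨r⁵s⟩ ⊆ C_G(r⁵s) since powers of r⁵s commute with r⁵s; so |C_G(r⁵s)| ≥ |⟨r⁵s⟩| = 16.
By orbit–stabilizer, |C_G(r⁵s)| = |G| / |conj. class of r⁵s| = 32 / 2 = 16.
The 16 elements commuting with r⁵s are {e, r², r⁴, r⁶, r⁸, r¹⁰, r¹², r¹⁴, r⁹s, rs, r¹¹s, r³s, r¹³s, r⁵s, r¹⁵s, r⁷s}.

Answer: {e, r², r⁴, r⁶, r⁸, r¹⁰, r¹², r¹⁴, r⁹s, rs, r¹¹s, r³s, r¹³s, r⁵s, r¹⁵s, r⁷s}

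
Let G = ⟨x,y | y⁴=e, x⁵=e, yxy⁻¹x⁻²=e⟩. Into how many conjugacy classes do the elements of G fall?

The conjugacy classes (representative and size) are:
  [e] (size 1), [x⁴] (size 4), [x²y] (size 5), [y²] (size 5), [x³y³] (size 5).
Class equation: 1 + 4 + 5 + 5 + 5 = 20 = |G|. So G has 5 conjugacy classes.

Answer: 5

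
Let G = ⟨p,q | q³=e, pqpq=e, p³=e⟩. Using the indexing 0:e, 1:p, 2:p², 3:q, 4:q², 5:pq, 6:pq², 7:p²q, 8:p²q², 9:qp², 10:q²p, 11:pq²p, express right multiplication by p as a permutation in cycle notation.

(0 1 2)(3 8 9)(4 10 5)(6 11 7)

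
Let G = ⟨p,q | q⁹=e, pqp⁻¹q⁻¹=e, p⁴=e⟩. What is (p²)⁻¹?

The order of (p²) is 2 (smallest k with (p²)ᵏ = e), so (p²)⁻¹ = (p²)¹ = p².
Check: (p²) · (p²) → (p²) · p² = e, giving e as required.

Answer: p²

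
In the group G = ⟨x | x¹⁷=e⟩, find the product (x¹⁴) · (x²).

Compute (x¹⁴) · (x²) by multiplying left to right and reducing via the relations at each step:
  (x¹⁴) · x² = x¹⁶

Answer: x¹⁶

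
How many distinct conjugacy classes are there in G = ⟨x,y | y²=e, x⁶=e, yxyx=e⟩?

The conjugacy classes (representative and size) are:
  [e] (size 1), [x⁵] (size 2), [x⁴] (size 2), [x³] (size 1), [y] (size 3), [x³y] (size 3).
Class equation: 1 + 2 + 2 + 1 + 3 + 3 = 12 = |G|. So G has 6 conjugacy classes.

Answer: 6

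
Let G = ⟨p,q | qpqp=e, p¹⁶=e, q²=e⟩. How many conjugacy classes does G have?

The conjugacy classes (representative and size) are:
  [e] (size 1), [p¹⁵] (size 2), [p²] (size 2), [p³] (size 2), [p¹²] (size 2), [p⁵] (size 2), [p⁶] (size 2), [p⁷] (size 2), [p⁸] (size 1), [p²q] (size 8), [p¹⁵q] (size 8).
Class equation: 1 + 2 + 2 + 2 + 2 + 2 + 2 + 2 + 1 + 8 + 8 = 32 = |G|. So G has 11 conjugacy classes.

Answer: 11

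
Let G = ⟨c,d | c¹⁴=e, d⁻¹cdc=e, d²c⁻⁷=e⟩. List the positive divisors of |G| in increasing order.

|G| = 28 = 2² · 7. By Lagrange's theorem the order of any subgroup divides 28; the divisors of 28 are 1, 2, 4, 7, 14, 28.

Answer: 1, 2, 4, 7, 14, 28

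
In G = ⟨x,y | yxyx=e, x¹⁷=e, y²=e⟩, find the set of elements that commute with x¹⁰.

⟨x¹⁰⟩ ⊆ C_G(x¹⁰) since powers of x¹⁰ commute with x¹⁰; so |C_G(x¹⁰)| ≥ |⟨x¹⁰⟩| = 17.
By orbit–stabilizer, |C_G(x¹⁰)| = |G| / |conj. class of x¹⁰| = 34 / 2 = 17.
The 17 elements commuting with x¹⁰ are {e, x, x², x³, x⁴, x⁵, x⁶, x⁷, x⁸, x⁹, x¹⁰, x¹¹, x¹², x¹³, x¹⁴, x¹⁵, x¹⁶}.

Answer: {e, x, x², x³, x⁴, x⁵, x⁶, x⁷, x⁸, x⁹, x¹⁰, x¹¹, x¹², x¹³, x¹⁴, x¹⁵, x¹⁶}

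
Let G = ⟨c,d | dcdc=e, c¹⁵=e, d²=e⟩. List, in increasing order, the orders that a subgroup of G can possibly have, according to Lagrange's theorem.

|G| = 30 = 2 · 3 · 5. By Lagrange's theorem the order of any subgroup divides 30; the divisors of 30 are 1, 2, 3, 5, 6, 10, 15, 30.

Answer: 1, 2, 3, 5, 6, 10, 15, 30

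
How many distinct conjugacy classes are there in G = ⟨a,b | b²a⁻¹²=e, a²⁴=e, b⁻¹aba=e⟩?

The conjugacy classes (representative and size) are:
  [e] (size 1), [a] (size 2), [a²] (size 2), [a³] (size 2), [a⁴] (size 2), [a⁵] (size 2), [a¹⁸] (size 2), [a⁷] (size 2), [a¹⁶] (size 2), [a¹⁵] (size 2), [a¹⁴] (size 2), [a¹³] (size 2), [a¹²] (size 1), [a⁶b] (size 12), [a⁵b⁻¹] (size 12).
Class equation: 1 + 2 + 2 + 2 + 2 + 2 + 2 + 2 + 2 + 2 + 2 + 2 + 1 + 12 + 12 = 48 = |G|. So G has 15 conjugacy classes.

Answer: 15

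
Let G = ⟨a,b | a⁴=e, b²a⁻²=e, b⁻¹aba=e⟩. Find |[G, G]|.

G' = [G, G] is generated by all commutators. The generator-pair commutators are: [a, b] = a².
The subgroup they normally generate is {e, a²}, of order 2.
Check: |G/G'| = 8/2 = 4 is the order of the abelianisation.

Answer: 2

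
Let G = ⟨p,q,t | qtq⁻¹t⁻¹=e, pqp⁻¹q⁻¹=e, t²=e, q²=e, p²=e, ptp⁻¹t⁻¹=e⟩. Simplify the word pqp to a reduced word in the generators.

Multiply left to right, reducing at each step:
  p · q = pq
  (pq) · p = q

Answer: q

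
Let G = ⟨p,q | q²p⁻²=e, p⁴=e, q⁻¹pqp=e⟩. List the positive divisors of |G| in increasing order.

|G| = 8 = 2³. By Lagrange's theorem the order of any subgroup divides 8; the divisors of 8 are 1, 2, 4, 8.

Answer: 1, 2, 4, 8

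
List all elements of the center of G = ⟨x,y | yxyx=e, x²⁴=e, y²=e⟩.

An element z ∈ Z(G) iff z commutes with every generator.
For example x¹² is central: (x¹²)·x = x¹³ = x·(x¹²); (x¹²)·y = x¹²y = y·(x¹²).
Whereas x ∉ Z(G) since x·y = xy ≠ x²³y = y·x.
Checking each of the 48 elements this way gives Z(G) = {e, x¹²}, of order 2.

Answer: {e, x¹²}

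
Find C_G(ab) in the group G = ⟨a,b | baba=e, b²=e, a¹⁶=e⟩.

⟨ab⟩ ⊆ C_G(ab) since powers of ab commute with ab; so |C_G(ab)| ≥ |⟨ab⟩| = 2.
By orbit–stabilizer, |C_G(ab)| = |G| / |conj. class of ab| = 32 / 8 = 4.
The 4 elements commuting with ab are {e, a⁸, ab, a⁹b}.

Answer: {e, a⁸, ab, a⁹b}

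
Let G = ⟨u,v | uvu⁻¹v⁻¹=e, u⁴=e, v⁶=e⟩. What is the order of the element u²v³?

Compute successive powers until reaching e:
  (u²v³)¹ = u²v³, (u²v³)² = e.
The smallest positive k with (u²v³)ᵏ = e is 2.

Answer: 2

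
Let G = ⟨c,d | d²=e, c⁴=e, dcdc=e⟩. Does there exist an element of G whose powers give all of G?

Every cyclic group is abelian. But c·d = cd while d·c = c³d, so c·d ≠ d·c and G is not abelian. Hence G is not cyclic.

Answer: No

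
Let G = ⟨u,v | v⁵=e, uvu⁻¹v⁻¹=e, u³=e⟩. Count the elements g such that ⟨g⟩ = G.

G is cyclic of order 15. An element generates G iff its order is 15, and a cyclic group of order 15 has exactly φ(15) = 8 such elements.

Answer: 8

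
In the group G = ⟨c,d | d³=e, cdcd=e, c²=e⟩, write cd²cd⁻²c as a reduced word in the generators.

Multiply left to right, reducing at each step:
  c · d² = cd²
  (cd²) · c = d
  d · d⁻² = d²
  (d²) · c = cd

Answer: cd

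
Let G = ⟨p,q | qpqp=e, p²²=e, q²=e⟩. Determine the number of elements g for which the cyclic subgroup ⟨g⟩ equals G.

⟨g⟩ = G would require ord(g) = |G| = 44, but the maximum element order in G is 22 < 44. So G is not cyclic and no single element generates it: the count is 0.

Answer: 0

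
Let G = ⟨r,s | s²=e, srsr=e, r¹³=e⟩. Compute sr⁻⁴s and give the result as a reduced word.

Multiply left to right, reducing at each step:
  s · r⁻⁴ = r⁴s
  (r⁴s) · s = r⁴

Answer: r⁴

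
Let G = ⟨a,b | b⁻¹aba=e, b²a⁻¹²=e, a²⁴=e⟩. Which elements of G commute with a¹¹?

⟨a¹¹⟩ ⊆ C_G(a¹¹) since powers of a¹¹ commute with a¹¹; so |C_G(a¹¹)| ≥ |⟨a¹¹⟩| = 24.
By orbit–stabilizer, |C_G(a¹¹)| = |G| / |conj. class of a¹¹| = 48 / 2 = 24.
The 24 elements commuting with a¹¹ are {e, a, a², a³, a⁴, a⁵, a⁶, a⁷, a⁸, a⁹, a¹⁰, a¹¹, a¹², a¹³, a¹⁴, a¹⁵, a¹⁶, a¹⁷, a¹⁸, a¹⁹, a²⁰, a²¹, a²², a²³}.

Answer: {e, a, a², a³, a⁴, a⁵, a⁶, a⁷, a⁸, a⁹, a¹⁰, a¹¹, a¹², a¹³, a¹⁴, a¹⁵, a¹⁶, a¹⁷, a¹⁸, a¹⁹, a²⁰, a²¹, a²², a²³}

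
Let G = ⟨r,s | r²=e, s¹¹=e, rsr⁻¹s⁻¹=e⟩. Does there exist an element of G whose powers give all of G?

|G| = 22. The element rs has order 22 (its powers give 22 distinct elements), so ⟨rs⟩ = G and G is cyclic.

Answer: Yes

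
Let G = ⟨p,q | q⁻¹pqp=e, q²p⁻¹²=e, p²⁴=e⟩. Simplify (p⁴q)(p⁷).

Compute (p⁴q) · (p⁷) by multiplying left to right and reducing via the relations at each step:
  (p⁴q) · p⁷ = p⁹q⁻¹

Answer: p⁹q⁻¹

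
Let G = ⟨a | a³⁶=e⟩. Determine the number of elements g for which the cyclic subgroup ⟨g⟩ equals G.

G is cyclic of order 36. An element generates G iff its order is 36, and a cyclic group of order 36 has exactly φ(36) = 12 such elements.

Answer: 12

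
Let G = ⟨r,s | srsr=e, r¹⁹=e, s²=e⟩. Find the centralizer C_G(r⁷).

⟨r⁷⟩ ⊆ C_G(r⁷) since powers of r⁷ commute with r⁷; so |C_G(r⁷)| ≥ |⟨r⁷⟩| = 19.
By orbit–stabilizer, |C_G(r⁷)| = |G| / |conj. class of r⁷| = 38 / 2 = 19.
The 19 elements commuting with r⁷ are {e, r, r², r³, r⁴, r⁵, r⁶, r⁷, r⁸, r⁹, r¹⁰, r¹¹, r¹², r¹³, r¹⁴, r¹⁵, r¹⁶, r¹⁷, r¹⁸}.

Answer: {e, r, r², r³, r⁴, r⁵, r⁶, r⁷, r⁸, r⁹, r¹⁰, r¹¹, r¹², r¹³, r¹⁴, r¹⁵, r¹⁶, r¹⁷, r¹⁸}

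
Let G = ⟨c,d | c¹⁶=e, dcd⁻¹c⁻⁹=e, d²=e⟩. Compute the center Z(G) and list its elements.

An element z ∈ Z(G) iff z commutes with every generator.
For example c² is central: (c²)·c = c³ = c·(c²); (c²)·d = c²d = d·(c²).
Whereas c ∉ Z(G) since c·d = cd ≠ c⁹d = d·c.
Checking each of the 32 elements this way gives Z(G) = {e, c², c⁴, c⁶, c⁸, c¹⁰, c¹², c¹⁴}, of order 8.

Answer: {e, c², c⁴, c⁶, c⁸, c¹⁰, c¹², c¹⁴}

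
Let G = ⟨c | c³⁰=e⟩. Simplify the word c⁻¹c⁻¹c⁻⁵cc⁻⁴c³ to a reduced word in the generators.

Multiply left to right, reducing at each step:
  (c²⁹) · c⁻¹ = c²⁸
  (c²⁸) · c⁻⁵ = c²³
  (c²³) · c = c²⁴
  (c²⁴) · c⁻⁴ = c²⁰
  (c²⁰) · c³ = c²³

Answer: c²³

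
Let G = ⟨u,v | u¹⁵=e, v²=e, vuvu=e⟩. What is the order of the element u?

Compute successive powers until reaching e:
  u¹ = u, u² = u², u³ = u³, u⁴ = u⁴, u⁵ = u⁵, u⁶ = u⁶, u⁷ = u⁷, u⁸ = u⁸, u⁹ = u⁹, u¹⁰ = u¹⁰, u¹¹ = u¹¹, u¹² = u¹², u¹³ = u¹³, u¹⁴ = u¹⁴, u¹⁵ = e.
The smallest positive k with uᵏ = e is 15.

Answer: 15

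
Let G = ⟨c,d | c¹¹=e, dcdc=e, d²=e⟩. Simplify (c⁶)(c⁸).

Compute (c⁶) · (c⁸) by multiplying left to right and reducing via the relations at each step:
  (c⁶) · c⁸ = c³

Answer: c³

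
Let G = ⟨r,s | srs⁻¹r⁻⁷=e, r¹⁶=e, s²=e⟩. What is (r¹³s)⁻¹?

The order of (r¹³s) is 4 (smallest k with (r¹³s)ᵏ = e), so (r¹³s)⁻¹ = (r¹³s)³ = r⁵s.
Check: (r¹³s) · (r⁵s) → (r¹³s) · r⁵ = s;   s · s = e, giving e as required.

Answer: r⁵s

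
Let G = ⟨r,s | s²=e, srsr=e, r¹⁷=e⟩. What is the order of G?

Enumerate words in the generators, reducing via the relations: the distinct elements are
  {e, r, s, rs, r², r³, r⁴, r⁵, r⁶, r⁷, r⁸, r⁹, r²s, r³s, r¹², r¹³, r¹¹, r¹⁰, r¹⁴, r¹⁵, r¹⁶, r⁴s, r⁵s, r⁶s, r⁷s, r⁸s, r⁹s, r¹²s, r¹³s, r¹¹s, r¹⁰s, r¹⁴s, r¹⁵s, r¹⁶s}.
No further products give new elements, so |G| = 34.

Answer: 34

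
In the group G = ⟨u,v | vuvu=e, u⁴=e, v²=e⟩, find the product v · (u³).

Compute v · (u³) by multiplying left to right and reducing via the relations at each step:
  v · u³ = uv

Answer: uv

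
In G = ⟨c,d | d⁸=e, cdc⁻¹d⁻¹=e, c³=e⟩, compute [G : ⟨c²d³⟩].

First find ord(c²d³) by computing successive powers:
  (c²d³)¹ = c²d³, (c²d³)² = cd⁶, (c²d³)³ = d, (c²d³)⁴ = c²d⁴, (c²d³)⁵ = cd⁷, (c²d³)⁶ = d², (c²d³)⁷ = c²d⁵, (c²d³)⁸ = c, (c²d³)⁹ = d³, (c²d³)¹⁰ = c²d⁶, (c²d³)¹¹ = cd, (c²d³)¹² = d⁴, (c²d³)¹³ = c²d⁷, (c²d³)¹⁴ = cd², (c²d³)¹⁵ = d⁵, (c²d³)¹⁶ = c², (c²d³)¹⁷ = cd³, (c²d³)¹⁸ = d⁶, (c²d³)¹⁹ = c²d, (c²d³)²⁰ = cd⁴, (c²d³)²¹ = d⁷, (c²d³)²² = c²d², (c²d³)²³ = cd⁵, (c²d³)²⁴ = e.
So |⟨c²d³⟩| = ord(c²d³) = 24. With |G| = 24, by Lagrange [G : ⟨c²d³⟩] = 24/24 = 1.

Answer: 1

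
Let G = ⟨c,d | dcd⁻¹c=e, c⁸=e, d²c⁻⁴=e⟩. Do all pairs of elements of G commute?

c·d = cd but d·c = c³d⁻¹, so c·d ≠ d·c and G is not abelian.

Answer: No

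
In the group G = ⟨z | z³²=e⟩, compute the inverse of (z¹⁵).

The order of (z¹⁵) is 32 (smallest k with (z¹⁵)ᵏ = e), so (z¹⁵)⁻¹ = (z¹⁵)³¹ = z¹⁷.
Check: (z¹⁵) · (z¹⁷) → (z¹⁵) · z¹⁷ = e, giving e as required.

Answer: z¹⁷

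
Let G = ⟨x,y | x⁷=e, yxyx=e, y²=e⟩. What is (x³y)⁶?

Compute successive powers of (x³y), reducing at each step:
  (x³y)²: (x³y) · x³ = y;   y · y = e
  (x³y)³: e · x³ = x³;   (x³) · y = x³y
  (x³y)⁴: (x³y) · x³ = y;   y · y = e
  (x³y)⁵: e · x³ = x³;   (x³) · y = x³y
  (x³y)⁶: (x³y) · x³ = y;   y · y = e

Answer: e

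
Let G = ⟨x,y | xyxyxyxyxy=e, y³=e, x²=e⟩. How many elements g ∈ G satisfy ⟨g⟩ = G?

⟨g⟩ = G would require ord(g) = |G| = 60, but the maximum element order in G is 5 < 60. So G is not cyclic and no single element generates it: the count is 0.

Answer: 0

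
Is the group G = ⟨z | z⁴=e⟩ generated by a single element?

|G| = 4. The element z has order 4 (its powers give 4 distinct elements), so ⟨z⟩ = G and G is cyclic.

Answer: Yes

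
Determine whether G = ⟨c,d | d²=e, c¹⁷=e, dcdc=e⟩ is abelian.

c·d = cd but d·c = c¹⁶d, so c·d ≠ d·c and G is not abelian.

Answer: No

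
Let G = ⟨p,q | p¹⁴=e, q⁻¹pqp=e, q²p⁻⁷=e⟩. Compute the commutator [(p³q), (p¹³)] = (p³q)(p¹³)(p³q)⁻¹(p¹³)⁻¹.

[(p³q), (p¹³)] = (p³q)·(p¹³)·(p³q)⁻¹·(p¹³)⁻¹.
  (p³q) · (p¹³) = p⁴q
  (p⁴q) · (p³q⁻¹) = p
  p · p = p²

Answer: p²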